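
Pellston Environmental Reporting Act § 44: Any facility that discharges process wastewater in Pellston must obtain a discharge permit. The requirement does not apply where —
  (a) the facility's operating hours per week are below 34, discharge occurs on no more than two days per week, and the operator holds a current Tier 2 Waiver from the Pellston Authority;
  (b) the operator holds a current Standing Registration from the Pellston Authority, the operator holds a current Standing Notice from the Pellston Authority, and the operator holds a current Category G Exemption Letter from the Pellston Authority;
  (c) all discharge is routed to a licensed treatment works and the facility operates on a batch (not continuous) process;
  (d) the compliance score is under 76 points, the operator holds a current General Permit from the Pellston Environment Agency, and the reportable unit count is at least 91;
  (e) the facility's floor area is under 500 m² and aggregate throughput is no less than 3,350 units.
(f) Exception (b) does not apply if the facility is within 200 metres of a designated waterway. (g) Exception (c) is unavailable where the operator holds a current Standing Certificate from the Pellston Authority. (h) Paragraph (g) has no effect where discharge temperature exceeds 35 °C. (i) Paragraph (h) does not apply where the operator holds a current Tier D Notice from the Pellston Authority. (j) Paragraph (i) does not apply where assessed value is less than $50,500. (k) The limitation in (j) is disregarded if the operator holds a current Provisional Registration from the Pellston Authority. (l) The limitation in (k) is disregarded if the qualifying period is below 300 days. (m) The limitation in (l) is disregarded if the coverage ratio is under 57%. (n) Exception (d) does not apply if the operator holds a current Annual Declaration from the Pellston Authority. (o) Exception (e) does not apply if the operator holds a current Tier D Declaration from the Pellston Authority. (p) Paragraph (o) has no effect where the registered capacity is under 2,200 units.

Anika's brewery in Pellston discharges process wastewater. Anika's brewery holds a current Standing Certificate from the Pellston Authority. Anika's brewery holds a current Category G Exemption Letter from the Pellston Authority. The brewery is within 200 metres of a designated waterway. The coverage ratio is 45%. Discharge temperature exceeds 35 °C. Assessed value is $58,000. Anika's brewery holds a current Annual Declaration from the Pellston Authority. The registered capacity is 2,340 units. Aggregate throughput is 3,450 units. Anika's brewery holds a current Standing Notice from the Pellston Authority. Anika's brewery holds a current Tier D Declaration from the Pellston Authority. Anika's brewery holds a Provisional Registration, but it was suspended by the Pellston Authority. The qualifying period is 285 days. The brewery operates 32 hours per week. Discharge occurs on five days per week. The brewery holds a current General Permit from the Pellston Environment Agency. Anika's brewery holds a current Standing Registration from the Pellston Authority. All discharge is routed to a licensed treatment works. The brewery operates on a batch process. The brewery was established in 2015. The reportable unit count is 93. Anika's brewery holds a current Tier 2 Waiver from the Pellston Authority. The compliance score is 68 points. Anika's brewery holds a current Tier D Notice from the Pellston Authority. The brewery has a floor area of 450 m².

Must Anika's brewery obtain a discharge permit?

Exception (a) requires that discharge occurs on no more than two days per week; but discharge occurs on five days per week, so (a) is unavailable.
Exception (b)'s conditions are all satisfied: a current Standing Registration is held; a current Standing Notice is held; a current Category G Exemption Letter is held. But applying paragraph (f): (f) operates against (b): the brewery is within 200 m of a designated waterway. So (b) is unavailable.
Exception (c): discharge is routed to a licensed treatment works; the facility operates on a batch process — every condition holds. But: (g) operates against (c): a current Standing Certificate is held. (h) is triggered (discharge temperature exceeds 35 °C), but is overridden by (i): (i) is triggered — a current Tier D Notice is held. (j), which would lift (i), is not engaged — assessed value is $58,000, not less than $50,500. Exception (c) does not apply.
Exception (d)'s conditions are all satisfied: the compliance score is 68 points, under the 76 points limit; a current General Permit is held; the reportable unit count is 93, meeting the 91 threshold. But: (n) operates against (d): a current Annual Declaration is held. Exception (d) does not apply.
Exception (e): the facility's floor area is 450 m², under the 500 m² limit; aggregate throughput is 3,450 units, meeting the 3,350 units threshold — every condition holds. However, paragraphs (o)–(p) must be considered: (o) operates against (e): a current Tier D Declaration is held. (p) is not triggered (the registered capacity is 2,340 units, not under 2,200 units), so (o) stands. Exception (e) does not apply.
Every exception is unavailable, so the rule governs.

Yes — Anika's brewery must obtain a discharge permit.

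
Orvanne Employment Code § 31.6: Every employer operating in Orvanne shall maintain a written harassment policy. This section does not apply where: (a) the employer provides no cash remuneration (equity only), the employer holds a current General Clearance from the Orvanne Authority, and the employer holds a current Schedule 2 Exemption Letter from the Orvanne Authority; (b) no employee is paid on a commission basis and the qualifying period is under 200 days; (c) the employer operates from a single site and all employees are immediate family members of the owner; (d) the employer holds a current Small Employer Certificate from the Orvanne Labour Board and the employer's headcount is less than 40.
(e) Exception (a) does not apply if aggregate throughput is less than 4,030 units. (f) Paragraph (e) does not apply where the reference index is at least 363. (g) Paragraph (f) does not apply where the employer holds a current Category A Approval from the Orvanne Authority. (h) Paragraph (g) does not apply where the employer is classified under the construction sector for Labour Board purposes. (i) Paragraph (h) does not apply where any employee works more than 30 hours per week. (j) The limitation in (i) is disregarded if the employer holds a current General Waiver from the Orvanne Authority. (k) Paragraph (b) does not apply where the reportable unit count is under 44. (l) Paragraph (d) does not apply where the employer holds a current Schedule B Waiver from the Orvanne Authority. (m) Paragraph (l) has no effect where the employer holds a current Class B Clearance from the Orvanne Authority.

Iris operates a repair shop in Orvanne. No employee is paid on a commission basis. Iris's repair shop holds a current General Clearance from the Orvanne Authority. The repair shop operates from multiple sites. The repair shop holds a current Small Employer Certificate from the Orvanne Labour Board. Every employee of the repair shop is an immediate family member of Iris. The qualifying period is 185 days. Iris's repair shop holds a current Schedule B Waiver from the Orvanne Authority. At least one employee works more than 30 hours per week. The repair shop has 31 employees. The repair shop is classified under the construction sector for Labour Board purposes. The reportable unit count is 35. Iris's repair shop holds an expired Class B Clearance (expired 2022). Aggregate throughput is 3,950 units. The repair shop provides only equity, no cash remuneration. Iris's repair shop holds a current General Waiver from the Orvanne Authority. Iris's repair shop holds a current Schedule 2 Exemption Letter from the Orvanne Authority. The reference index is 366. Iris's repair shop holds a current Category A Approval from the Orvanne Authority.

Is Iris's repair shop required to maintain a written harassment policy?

Exception (a) is satisfied on its face — remuneration is equity-only; a current General Clearance is held; a current Schedule 2 Exemption Letter is held. Under paragraphs (e)–(j): (e) applies (aggregate throughput is 3,950 units, less than the 4,030 units limit), but yields to (f): (f) operates against (e): the reference index is 366, meeting the 363 threshold. (g) would limit (f) — a current Category A Approval is held — but (h) sets (g) aside: (h) operates against (g): the repair shop is classified under the construction sector. (i) would limit (h) — at least one employee exceeds 30 hours/week — but (j) sets (i) aside: (j) is triggered — a current General Waiver is held. So (a) applies.
Exception (b): no employee is paid on commission; the qualifying period is 185 days, under the 200 days limit — every condition holds. But: (k) operates against (b): the reportable unit count is 35, under the 44 limit. (b) is therefore removed.
Exception (c) does not apply: the employer operates from multiple sites.
Exception (d)'s conditions are all satisfied: a current Small Employer Certificate is held; the employer's headcount is 31, less than the 40 limit. But applying paragraphs (l)–(m): (l) operates against (d): a current Schedule B Waiver is held. (m), which would lift (l), does not operate here — no current Class B Clearance is held. (d) is therefore removed.

No — exception (a) applies; Iris's repair shop is not required to maintain a written harassment policy.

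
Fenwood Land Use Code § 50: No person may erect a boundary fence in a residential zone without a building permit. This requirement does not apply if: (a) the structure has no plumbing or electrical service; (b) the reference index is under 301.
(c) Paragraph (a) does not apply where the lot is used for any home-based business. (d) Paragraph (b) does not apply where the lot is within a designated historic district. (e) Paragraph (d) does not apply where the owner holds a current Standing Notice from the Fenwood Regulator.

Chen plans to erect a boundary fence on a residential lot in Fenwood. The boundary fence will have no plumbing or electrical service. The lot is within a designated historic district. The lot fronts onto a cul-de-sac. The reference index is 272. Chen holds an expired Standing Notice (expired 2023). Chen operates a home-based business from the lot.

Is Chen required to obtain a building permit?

Yes — Chen must obtain a building permit.

All of (a)'s requirements are met (there is no plumbing or electrical service). But: (c) operates — a home-based business operates on the lot. (a) is therefore removed.
All of (b)'s requirements are met (the reference index is 272, under the 301 limit). However, paragraphs (d)–(e) must be considered: (d) applies — the lot is in a historic district. (e), which would lift (d), is not engaged — there is no Standing Notice in force. (b) is therefore removed.
Every exception is unavailable, so the rule governs.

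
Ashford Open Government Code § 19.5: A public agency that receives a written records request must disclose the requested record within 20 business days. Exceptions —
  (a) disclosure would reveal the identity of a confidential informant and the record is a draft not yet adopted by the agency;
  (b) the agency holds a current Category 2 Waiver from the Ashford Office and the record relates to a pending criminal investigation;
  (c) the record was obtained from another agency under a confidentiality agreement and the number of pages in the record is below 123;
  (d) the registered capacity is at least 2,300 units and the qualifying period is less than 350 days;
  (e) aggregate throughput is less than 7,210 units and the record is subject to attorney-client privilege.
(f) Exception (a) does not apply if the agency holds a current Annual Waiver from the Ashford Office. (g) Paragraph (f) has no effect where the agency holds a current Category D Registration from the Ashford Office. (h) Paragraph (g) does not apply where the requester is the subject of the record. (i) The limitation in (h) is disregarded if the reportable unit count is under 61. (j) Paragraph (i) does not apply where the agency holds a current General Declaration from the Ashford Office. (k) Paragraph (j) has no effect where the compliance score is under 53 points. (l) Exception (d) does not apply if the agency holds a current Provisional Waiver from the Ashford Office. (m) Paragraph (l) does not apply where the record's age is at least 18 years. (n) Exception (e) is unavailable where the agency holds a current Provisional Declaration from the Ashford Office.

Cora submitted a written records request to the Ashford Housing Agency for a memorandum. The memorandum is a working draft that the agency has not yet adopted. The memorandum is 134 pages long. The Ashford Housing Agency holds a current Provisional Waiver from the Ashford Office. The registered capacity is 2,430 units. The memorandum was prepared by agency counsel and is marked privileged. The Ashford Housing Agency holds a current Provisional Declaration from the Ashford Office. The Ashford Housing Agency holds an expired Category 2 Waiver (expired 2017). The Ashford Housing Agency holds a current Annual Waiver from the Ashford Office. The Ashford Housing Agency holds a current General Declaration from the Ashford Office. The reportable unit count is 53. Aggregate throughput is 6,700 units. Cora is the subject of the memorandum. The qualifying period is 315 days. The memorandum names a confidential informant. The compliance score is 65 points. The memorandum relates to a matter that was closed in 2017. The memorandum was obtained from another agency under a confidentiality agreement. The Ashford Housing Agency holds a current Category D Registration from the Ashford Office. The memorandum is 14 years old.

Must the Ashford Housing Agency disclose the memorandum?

Yes — the Ashford Housing Agency must disclose the memorandum.

Exception (a): the memorandum names a confidential informant; the memorandum is an unadopted draft — every condition holds. But: (f) operates against (a): a current Annual Waiver is held. (g) would limit (f) — a current Category D Registration is held — but (h) sets (g) aside: (h) is engaged — Cora is the subject of the memorandum. (i) would limit (h) — the reportable unit count is 53, under the 61 limit — but (j) sets (i) aside: (j) operates against (i): a current General Declaration is held. (k), which would lift (j), is not engaged — the compliance score is 65 points, not under 53 points. So (a) is unavailable.
Exception (b) fails — the Category 2 Waiver is not current.
Exception (c) fails — the number of pages in the record is 134, not below 123.
Exception (d)'s conditions are all satisfied: the registered capacity is 2,430 units, meeting the 2,300 units threshold; the qualifying period is 315 days, less than the 350 days limit. Turning to paragraphs (l)–(m): (l) operates — a current Provisional Waiver is held. (m) is not engaged (the record's age is 14 years, short of 18 years), so (l) stands. Exception (d) does not apply.
Exception (e)'s conditions are all satisfied: aggregate throughput is 6,700 units, less than the 7,210 units limit; the memorandum is privileged. However, paragraph (n) must be considered: (n) applies — a current Provisional Declaration is held. (e) is therefore removed.
No exception displaces § 19.5.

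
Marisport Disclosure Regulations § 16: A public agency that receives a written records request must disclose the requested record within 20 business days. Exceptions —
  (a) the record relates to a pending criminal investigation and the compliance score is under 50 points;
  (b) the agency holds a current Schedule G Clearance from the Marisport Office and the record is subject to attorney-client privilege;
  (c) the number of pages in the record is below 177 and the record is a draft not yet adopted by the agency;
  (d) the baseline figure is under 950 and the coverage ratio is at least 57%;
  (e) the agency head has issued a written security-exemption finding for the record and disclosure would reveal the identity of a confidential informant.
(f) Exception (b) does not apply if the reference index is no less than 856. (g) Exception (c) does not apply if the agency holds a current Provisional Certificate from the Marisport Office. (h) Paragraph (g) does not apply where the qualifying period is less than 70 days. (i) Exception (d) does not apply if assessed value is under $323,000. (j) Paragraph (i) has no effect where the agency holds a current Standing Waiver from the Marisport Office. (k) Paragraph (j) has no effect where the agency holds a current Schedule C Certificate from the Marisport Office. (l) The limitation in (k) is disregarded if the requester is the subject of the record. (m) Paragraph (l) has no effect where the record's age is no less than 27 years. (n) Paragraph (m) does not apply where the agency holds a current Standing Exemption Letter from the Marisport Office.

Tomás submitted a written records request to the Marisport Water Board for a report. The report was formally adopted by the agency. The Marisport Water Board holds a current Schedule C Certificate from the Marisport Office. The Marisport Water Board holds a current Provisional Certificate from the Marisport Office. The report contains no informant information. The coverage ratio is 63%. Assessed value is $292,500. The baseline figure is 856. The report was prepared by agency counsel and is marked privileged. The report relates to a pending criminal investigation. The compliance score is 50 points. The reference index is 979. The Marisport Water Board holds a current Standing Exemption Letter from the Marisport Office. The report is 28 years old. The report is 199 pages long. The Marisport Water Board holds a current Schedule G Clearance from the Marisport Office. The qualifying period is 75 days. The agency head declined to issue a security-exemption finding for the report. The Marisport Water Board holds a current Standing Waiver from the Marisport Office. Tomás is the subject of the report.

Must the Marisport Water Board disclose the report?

Exception (a) fails — the compliance score is 50 points, not under 50 points.
Exception (b)'s conditions are all satisfied: a current Schedule G Clearance is held; the report is privileged. Turning to paragraph (f): (f) is triggered — the reference index is 979, meeting the 856 threshold. Exception (b) does not apply.
Exception (c) does not apply: the number of pages in the record is 199, not below 177.
All of (d)'s requirements are met (the baseline figure is 856, under the 950 limit; the coverage ratio is 63%, meeting the 57% threshold). As to paragraphs (i)–(n): (i) is engaged (assessed value is $292,500, under the $323,000 limit), but is overridden by (j): (j) is triggered — a current Standing Waiver is held. (k) would limit (j) — a current Schedule C Certificate is held — but (l) sets (k) aside: (l) operates — Tomás is the subject of the report. (m) would limit (l) — the record's age is 28 years, meeting the 27 years threshold — but (n) sets (m) aside: (n) is triggered — a current Standing Exemption Letter is held. So (d) applies.
Exception (e) does not apply: the agency head declined to issue a security-exemption finding.

No — exception (d) applies; the Marisport Water Board is not required to disclose the report.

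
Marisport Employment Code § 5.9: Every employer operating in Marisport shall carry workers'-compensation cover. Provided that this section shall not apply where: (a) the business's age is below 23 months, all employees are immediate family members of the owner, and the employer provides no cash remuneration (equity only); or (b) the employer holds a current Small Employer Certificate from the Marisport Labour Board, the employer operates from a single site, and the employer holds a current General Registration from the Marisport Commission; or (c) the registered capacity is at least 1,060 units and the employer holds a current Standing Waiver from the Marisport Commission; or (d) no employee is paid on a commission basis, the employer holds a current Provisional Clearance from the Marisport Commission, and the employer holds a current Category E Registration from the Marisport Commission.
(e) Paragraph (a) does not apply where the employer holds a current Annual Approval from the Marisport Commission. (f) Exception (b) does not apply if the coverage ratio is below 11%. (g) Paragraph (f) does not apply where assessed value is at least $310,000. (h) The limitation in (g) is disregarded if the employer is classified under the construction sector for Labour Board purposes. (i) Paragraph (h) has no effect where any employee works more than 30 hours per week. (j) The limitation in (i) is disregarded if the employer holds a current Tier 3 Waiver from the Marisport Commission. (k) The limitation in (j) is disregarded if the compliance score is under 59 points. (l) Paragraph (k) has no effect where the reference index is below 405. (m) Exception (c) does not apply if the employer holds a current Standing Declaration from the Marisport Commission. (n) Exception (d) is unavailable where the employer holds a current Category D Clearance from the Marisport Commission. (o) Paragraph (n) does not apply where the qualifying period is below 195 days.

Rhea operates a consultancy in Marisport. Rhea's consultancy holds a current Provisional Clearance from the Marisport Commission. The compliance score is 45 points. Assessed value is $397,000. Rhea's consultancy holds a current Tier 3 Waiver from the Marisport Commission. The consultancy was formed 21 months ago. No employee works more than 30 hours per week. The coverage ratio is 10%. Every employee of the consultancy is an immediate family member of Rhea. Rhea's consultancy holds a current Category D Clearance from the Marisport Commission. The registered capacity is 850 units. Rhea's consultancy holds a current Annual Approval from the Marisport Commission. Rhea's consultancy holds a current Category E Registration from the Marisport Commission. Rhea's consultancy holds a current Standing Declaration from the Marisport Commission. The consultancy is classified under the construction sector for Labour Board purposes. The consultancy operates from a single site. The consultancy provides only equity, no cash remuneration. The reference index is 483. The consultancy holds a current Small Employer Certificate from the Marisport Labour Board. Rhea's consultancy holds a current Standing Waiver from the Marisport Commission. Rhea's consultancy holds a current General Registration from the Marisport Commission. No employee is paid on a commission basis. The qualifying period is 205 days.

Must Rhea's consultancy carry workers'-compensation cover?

All of (a)'s requirements are met (the business's age is 21 months, below the 23 months limit; every employee is an immediate family member; remuneration is equity-only). However, paragraph (e) must be considered: (e) operates against (a): a current Annual Approval is held. So (a) is unavailable.
Exception (b): a current Small Employer Certificate is held; the employer operates from a single site; a current General Registration is held — every condition holds. But applying paragraphs (f)–(l): (f) is triggered — the coverage ratio is 10%, below the 11% limit. (g) would limit (f) — assessed value is $397,000, meeting the $310,000 threshold — but (h) sets (g) aside: (h) operates against (g): the consultancy is classified under the construction sector. (i) does not operate here (no employee exceeds 30 hours/week), so (h) stands. (b) is therefore removed.
Exception (c) requires that the registered capacity is at least 1,060 units; but the registered capacity is 850 units, short of 1,060 units, so (c) is unavailable.
Exception (d): no employee is paid on commission; a current Provisional Clearance is held; a current Category E Registration is held — every condition holds. Turning to paragraphs (n)–(o): (n) operates against (d): a current Category D Clearance is held. (o) is inapplicable (the qualifying period is 205 days, not below 195 days), so (n) stands. So (d) is unavailable.
No exception is made out. Rhea's consultancy falls within the general rule.

Yes — Rhea's consultancy must carry workers'-compensation cover.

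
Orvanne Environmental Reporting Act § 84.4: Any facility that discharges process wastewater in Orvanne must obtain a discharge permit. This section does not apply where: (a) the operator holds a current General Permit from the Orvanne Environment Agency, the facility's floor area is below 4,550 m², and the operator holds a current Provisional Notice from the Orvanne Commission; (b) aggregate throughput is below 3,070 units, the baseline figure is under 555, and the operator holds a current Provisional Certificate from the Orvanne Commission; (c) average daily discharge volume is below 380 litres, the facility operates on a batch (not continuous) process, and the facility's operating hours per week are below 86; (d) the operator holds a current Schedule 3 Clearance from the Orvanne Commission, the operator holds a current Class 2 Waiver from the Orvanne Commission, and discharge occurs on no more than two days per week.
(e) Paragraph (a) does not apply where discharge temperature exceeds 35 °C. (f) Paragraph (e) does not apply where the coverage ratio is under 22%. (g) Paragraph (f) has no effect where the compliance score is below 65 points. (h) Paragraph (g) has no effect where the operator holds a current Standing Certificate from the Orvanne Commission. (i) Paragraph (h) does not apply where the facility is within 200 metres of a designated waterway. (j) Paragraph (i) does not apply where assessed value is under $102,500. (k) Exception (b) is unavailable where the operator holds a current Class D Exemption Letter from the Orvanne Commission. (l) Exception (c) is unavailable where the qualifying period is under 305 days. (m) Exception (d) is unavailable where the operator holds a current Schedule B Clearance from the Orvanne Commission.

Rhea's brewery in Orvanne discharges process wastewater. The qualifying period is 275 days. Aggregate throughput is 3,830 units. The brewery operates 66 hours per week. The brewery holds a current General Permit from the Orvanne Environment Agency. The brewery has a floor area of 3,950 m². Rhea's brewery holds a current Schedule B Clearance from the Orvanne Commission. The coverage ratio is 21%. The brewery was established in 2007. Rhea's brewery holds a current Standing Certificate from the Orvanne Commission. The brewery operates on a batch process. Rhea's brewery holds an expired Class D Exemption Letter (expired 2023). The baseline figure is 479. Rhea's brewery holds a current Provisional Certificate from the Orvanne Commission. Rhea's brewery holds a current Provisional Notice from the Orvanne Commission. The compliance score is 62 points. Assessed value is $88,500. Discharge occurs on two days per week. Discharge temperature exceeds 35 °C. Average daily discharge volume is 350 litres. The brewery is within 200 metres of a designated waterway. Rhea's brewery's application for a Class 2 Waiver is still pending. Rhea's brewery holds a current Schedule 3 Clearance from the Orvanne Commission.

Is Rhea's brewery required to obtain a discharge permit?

Exception (a) is satisfied on its face — a current General Permit is held; the facility's floor area is 3,950 m², below the 4,550 m² limit; a current Provisional Notice is held. As to paragraphs (e)–(j): (e) applies (discharge temperature exceeds 35 °C), but is set aside by (f): (f) applies — the coverage ratio is 21%, under the 22% limit. (g) would limit (f) — the compliance score is 62 points, below the 65 points limit — but (h) sets (g) aside: (h) is triggered — a current Standing Certificate is held. (i) is triggered (the brewery is within 200 m of a designated waterway), but is set aside by (j): (j) operates against (i): assessed value is $88,500, under the $102,500 limit. (a) remains available.
Exception (b) fails — aggregate throughput is 3,830 units, not below 3,070 units.
Exception (c)'s conditions are all satisfied: average daily discharge volume is 350 litres, below the 380 litres limit; the facility operates on a batch process; the facility's operating hours per week are 66, below the 86 limit. Turning to paragraph (l): (l) operates against (c): the qualifying period is 275 days, under the 305 days limit. So (c) is unavailable.
Exception (d) does not apply: the Class 2 Waiver is not current.

No — exception (a) applies; Rhea's brewery is not required to obtain a discharge permit.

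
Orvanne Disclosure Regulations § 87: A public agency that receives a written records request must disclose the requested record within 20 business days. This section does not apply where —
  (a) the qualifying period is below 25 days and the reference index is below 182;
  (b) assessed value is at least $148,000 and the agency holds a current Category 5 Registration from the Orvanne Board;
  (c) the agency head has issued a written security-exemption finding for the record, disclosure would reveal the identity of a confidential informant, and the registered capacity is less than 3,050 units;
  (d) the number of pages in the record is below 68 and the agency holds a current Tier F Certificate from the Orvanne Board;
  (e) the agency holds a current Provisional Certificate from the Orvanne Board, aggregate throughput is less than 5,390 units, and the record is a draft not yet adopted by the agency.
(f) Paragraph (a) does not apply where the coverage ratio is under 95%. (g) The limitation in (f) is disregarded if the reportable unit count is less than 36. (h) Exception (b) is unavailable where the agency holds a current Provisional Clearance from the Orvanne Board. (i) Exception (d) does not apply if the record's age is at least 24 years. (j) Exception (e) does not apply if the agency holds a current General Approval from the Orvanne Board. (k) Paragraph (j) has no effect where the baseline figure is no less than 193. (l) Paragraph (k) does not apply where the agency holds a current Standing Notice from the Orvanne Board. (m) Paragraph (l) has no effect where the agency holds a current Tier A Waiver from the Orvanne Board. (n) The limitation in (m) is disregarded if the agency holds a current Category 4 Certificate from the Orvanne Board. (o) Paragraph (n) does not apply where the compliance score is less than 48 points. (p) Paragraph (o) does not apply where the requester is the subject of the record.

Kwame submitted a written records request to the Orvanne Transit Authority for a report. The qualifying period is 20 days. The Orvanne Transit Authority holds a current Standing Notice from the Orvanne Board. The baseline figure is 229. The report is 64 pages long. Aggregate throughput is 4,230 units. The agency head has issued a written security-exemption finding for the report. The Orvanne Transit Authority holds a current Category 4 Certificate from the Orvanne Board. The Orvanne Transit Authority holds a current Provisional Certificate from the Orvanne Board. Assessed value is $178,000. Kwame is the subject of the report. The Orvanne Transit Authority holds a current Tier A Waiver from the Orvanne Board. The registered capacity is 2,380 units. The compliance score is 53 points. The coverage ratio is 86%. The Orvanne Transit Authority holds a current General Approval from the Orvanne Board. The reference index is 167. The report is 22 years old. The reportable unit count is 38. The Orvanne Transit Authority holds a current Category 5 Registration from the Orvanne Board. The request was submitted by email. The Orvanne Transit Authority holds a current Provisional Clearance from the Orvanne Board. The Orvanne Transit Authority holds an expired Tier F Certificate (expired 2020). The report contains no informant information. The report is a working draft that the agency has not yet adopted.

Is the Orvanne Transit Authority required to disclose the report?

Exception (a)'s conditions are all satisfied: the qualifying period is 20 days, below the 25 days limit; the reference index is 167, below the 182 limit. However, paragraphs (f)–(g) must be considered: (f) operates against (a): the coverage ratio is 86%, under the 95% limit. (g) does not operate here (the reportable unit count is 38, not less than 36), so (f) stands. So (a) is unavailable.
Exception (b) is satisfied on its face — assessed value is $178,000, meeting the $148,000 threshold; a current Category 5 Registration is held. But: (h) operates against (b): a current Provisional Clearance is held. (b) is therefore removed.
Exception (c) fails — the report contains no informant information.
Exception (d) does not apply: no current Tier F Certificate is held.
All of (e)'s requirements are met (a current Provisional Certificate is held; aggregate throughput is 4,230 units, less than the 5,390 units limit; the report is an unadopted draft). However, paragraphs (j)–(p) must be considered: (j) applies — a current General Approval is held. (k) would limit (j) — the baseline figure is 229, meeting the 193 threshold — but (l) sets (k) aside: (l) operates against (k): a current Standing Notice is held. (m) would limit (l) — a current Tier A Waiver is held — but (n) sets (m) aside: (n) operates — a current Category 4 Certificate is held. (o) is inapplicable (the compliance score is 53 points, not less than 48 points), so (n) stands. So (e) is unavailable.
No exception displaces § 87.

Yes — the Orvanne Transit Authority must disclose the report.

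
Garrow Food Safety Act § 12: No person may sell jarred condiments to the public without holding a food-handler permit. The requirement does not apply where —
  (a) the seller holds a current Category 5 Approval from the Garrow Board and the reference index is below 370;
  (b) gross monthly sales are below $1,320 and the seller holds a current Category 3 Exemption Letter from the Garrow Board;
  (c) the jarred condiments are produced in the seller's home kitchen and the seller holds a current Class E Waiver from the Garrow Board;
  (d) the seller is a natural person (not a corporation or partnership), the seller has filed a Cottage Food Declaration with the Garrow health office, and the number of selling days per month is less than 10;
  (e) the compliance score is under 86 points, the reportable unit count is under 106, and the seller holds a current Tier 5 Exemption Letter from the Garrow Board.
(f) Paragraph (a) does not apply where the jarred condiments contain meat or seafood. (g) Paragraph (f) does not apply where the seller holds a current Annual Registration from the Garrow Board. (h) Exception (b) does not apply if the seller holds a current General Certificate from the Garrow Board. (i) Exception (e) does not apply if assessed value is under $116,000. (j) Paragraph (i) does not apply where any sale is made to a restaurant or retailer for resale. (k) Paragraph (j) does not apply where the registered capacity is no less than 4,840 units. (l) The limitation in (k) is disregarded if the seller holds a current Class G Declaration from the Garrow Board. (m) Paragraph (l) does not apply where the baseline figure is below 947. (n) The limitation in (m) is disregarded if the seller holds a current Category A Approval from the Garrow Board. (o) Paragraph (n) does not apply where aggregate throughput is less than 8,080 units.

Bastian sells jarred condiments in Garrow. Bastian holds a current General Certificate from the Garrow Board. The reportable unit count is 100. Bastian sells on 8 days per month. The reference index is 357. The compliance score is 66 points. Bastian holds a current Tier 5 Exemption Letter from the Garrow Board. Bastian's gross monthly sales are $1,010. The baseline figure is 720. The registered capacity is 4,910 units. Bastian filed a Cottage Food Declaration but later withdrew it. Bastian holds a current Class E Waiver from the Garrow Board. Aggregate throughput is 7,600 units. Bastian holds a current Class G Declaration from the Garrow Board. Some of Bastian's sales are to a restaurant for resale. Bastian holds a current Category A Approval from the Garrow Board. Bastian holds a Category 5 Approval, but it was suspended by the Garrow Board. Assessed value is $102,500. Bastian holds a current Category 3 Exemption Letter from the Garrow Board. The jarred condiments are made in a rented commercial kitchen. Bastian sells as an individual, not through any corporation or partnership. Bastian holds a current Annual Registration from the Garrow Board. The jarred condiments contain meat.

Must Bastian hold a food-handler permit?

Yes — Bastian must hold a food-handler permit.

Exception (a) does not apply: no current Category 5 Approval is held.
Exception (b): gross monthly sales are $1,010, below the $1,320 limit; a current Category 3 Exemption Letter is held — every condition holds. But: (h) operates against (b): a current General Certificate is held. (b) is therefore removed.
Exception (c) requires that the jarred condiments are produced in the seller's home kitchen; but the jarred condiments are made in a commercial kitchen, not a home kitchen, so (c) is unavailable.
Exception (d) fails — the Cottage Food Declaration was withdrawn.
Exception (e): the compliance score is 66 points, under the 86 points limit; the reportable unit count is 100, under the 106 limit; a current Tier 5 Exemption Letter is held — every condition holds. Turning to paragraphs (i)–(o): (i) applies — assessed value is $102,500, under the $116,000 limit. (j) would limit (i) — some sales are to a restaurant for resale — but (k) sets (j) aside: (k) operates — the registered capacity is 4,910 units, meeting the 4,840 units threshold. (l) applies (a current Class G Declaration is held), but is set aside by (m): (m) applies — the baseline figure is 720, below the 947 limit. (n) is engaged (a current Category A Approval is held), but yields to (o): (o) is engaged — aggregate throughput is 7,600 units, less than the 8,080 units limit. Exception (e) does not apply.
Every exception is unavailable, so the rule governs.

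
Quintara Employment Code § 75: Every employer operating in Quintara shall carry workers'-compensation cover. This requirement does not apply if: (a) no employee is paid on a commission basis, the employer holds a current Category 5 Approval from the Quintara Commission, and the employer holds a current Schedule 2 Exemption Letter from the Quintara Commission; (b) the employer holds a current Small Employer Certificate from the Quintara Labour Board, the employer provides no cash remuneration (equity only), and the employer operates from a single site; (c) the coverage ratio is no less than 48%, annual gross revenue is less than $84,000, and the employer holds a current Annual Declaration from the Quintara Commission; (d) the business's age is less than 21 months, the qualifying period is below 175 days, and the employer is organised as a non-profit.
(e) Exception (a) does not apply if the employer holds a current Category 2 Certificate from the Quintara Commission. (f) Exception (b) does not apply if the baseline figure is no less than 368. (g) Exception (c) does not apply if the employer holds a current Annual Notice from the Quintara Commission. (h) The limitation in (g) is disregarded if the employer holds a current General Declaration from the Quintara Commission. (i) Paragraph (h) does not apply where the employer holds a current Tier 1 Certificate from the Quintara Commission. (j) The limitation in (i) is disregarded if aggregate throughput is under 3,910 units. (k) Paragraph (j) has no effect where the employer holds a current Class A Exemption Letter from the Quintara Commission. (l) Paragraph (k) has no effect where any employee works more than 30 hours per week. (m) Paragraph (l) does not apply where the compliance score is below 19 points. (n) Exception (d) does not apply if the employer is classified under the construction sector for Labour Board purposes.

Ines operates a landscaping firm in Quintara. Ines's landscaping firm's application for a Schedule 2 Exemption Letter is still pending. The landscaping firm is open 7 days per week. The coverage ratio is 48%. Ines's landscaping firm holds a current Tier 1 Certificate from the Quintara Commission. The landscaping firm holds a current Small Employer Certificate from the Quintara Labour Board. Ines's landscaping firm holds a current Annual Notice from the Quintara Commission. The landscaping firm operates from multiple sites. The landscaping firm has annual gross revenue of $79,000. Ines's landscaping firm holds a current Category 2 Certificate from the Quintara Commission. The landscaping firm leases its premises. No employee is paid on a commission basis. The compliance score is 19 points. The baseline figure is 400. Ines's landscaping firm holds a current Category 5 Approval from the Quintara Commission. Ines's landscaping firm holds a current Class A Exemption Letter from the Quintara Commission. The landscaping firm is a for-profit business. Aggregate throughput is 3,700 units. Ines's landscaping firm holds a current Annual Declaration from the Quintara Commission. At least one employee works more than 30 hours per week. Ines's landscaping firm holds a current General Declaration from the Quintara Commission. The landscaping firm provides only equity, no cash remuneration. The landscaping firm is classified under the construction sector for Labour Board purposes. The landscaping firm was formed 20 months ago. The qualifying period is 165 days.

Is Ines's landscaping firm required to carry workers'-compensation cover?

Exception (a) requires that the employer holds a current Schedule 2 Exemption Letter from the Quintara Commission; but there is no Schedule 2 Exemption Letter in force, so (a) is unavailable.
Exception (b) fails — the employer operates from multiple sites.
Exception (c) is satisfied on its face — the coverage ratio is 48%, meeting the 48% threshold; annual gross revenue is $79,000, less than the $84,000 limit; a current Annual Declaration is held. Considering the limiting provisions: (g) is engaged (a current Annual Notice is held), but is overridden by (h): (h) operates — a current General Declaration is held. (i) would limit (h) — a current Tier 1 Certificate is held — but (j) sets (i) aside: (j) is triggered — aggregate throughput is 3,700 units, under the 3,910 units limit. (k) operates (a current Class A Exemption Letter is held), but is overridden by (l): (l) operates — at least one employee exceeds 30 hours/week. (m), which would lift (l), is not engaged — the compliance score is 19 points, not below 19 points. (c) remains available.
Exception (d) does not apply: the employer is for-profit.

No — exception (c) applies; Ines's landscaping firm is not required to carry workers'-compensation cover.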